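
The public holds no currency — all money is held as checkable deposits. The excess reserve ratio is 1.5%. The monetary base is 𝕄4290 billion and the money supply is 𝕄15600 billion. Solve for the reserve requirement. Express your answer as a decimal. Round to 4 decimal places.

0.2600

Using m = M/MB = 15600/4290 ≈ 3.636364. Since m = (1 + c)/(c + rr + e), the denominator satisfies c + rr + e = (1 + c)/m = (1 + 0) / 3.636364 ≈ 0.275000.
With c = 0 and e = 0.015, the reserve requirement is 0.275000 − 0 − 0.015 = 0.26.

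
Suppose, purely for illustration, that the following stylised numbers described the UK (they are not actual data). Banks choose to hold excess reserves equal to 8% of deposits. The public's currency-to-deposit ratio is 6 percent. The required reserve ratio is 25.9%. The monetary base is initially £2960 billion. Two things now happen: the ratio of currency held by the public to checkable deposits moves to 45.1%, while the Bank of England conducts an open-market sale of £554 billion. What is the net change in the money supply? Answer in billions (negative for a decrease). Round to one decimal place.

Before: m₁ = (1 + 0.06) / (0.259 + 0.08 + 0.06) ≈ 2.656642, MB₁ = 2960, so M₁ = 2.656642 × 2960 ≈ 7863.6603 billion.
After: m₂ = (1 + 0.451) / (0.259 + 0.08 + 0.451) ≈ 1.836709, MB₂ = 2960 − 554 = 2406, so M₂ = 1.836709 × 2406 ≈ 4419.1219 billion.
ΔM = M₂ − M₁ = 4419.1219 − 7863.6603 = -3444.5384 billion.

-3444.5 billion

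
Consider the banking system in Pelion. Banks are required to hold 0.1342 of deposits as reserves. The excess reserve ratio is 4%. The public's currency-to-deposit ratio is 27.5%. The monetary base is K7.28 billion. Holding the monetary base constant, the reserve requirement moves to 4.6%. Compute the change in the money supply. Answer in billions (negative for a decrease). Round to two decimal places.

K5.05 billion

Initially m₁ = (1 + 0.275) / (0.1342 + 0.04 + 0.275) ≈ 2.8384, so M₁ = 2.8384 × 7.28 ≈ 20.6636 billion.
After the change m₂ = (1 + 0.275) / (0.046 + 0.04 + 0.275) ≈ 3.5319, so M₂ = 3.5319 × 7.28 ≈ 25.7122 billion.
ΔM = M₂ − M₁ = 25.7122 − 20.6636 = 5.0486 billion.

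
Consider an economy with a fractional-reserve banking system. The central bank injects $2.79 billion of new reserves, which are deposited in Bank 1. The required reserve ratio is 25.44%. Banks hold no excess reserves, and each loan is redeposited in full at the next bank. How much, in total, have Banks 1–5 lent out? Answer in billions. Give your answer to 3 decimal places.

Bank i lends (1 − rr)^i of the original deposit: Bank 1 lends 2.79·0.7456 ≈ 2.0802, Bank 2 lends 2.79·0.7456² ≈ 1.5510, and so on.
Summing a geometric series: total = 2.79·[0.7456·(1 − 0.7456^5) / (1 − 0.7456)] ≈ 6.2928 billion.

$6.293 billion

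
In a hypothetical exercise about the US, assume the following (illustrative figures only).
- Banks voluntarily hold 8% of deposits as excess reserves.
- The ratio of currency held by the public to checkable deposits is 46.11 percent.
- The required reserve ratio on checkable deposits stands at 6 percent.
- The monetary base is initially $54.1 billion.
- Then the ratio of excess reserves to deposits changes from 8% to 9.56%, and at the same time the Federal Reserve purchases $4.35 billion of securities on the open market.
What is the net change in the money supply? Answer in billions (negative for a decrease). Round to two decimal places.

Before: m₁ = (1 + 0.4611) / (0.06 + 0.08 + 0.4611) ≈ 2.43071, MB₁ = 54.1, so M₁ = 2.43071 × 54.1 ≈ 131.5014 billion.
After: m₂ = (1 + 0.4611) / (0.06 + 0.0956 + 0.4611) ≈ 2.36922, MB₂ = 54.1 + 4.35 = 58.45, so M₂ = 2.36922 × 58.45 ≈ 138.4809 billion.
ΔM = M₂ − M₁ = 138.4809 − 131.5014 = 6.9795 billion.

$6.98 billion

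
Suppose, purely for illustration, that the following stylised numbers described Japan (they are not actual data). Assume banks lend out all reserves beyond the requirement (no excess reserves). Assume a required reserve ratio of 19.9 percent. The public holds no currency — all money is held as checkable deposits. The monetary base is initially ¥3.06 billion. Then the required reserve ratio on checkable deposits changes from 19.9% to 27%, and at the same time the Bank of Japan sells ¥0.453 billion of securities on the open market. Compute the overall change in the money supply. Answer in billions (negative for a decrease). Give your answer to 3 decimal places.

-5.721 billion

Before: m₁ = 1 / (0.199) ≈ 5.02513, MB₁ = 3.06, so M₁ = 5.02513 × 3.06 ≈ 15.3769 billion.
After: m₂ = 1 / (0.27) ≈ 3.70370, MB₂ = 3.06 − 0.453 = 2.607, so M₂ = 3.70370 × 2.607 ≈ 9.6555 billion.
ΔM = M₂ − M₁ = 9.6555 − 15.3769 = -5.7214 billion.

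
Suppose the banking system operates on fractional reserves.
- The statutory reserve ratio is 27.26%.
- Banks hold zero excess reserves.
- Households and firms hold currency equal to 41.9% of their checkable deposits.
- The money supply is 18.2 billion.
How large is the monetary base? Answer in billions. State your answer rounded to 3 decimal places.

8.870 billion

The money multiplier is m = (1 + c) / (rr + c) = (1 + 0.419) / (0.2726 + 0.419) ≈ 2.051764.
MB = M / m = 18.2 / 2.051764 ≈ 8.8704 billion.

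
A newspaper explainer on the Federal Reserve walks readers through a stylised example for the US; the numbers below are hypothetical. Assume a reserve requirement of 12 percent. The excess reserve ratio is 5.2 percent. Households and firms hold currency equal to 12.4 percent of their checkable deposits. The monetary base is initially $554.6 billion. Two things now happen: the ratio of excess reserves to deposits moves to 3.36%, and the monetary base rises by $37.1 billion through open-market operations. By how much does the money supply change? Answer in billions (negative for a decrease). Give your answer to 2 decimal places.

$289.81 billion

Before: m₁ = (1 + 0.124) / (0.12 + 0.052 + 0.124) ≈ 3.797297, MB₁ = 554.6, so M₁ = 3.797297 × 554.6 ≈ 2105.9809 billion.
After: m₂ = (1 + 0.124) / (0.12 + 0.0336 + 0.124) ≈ 4.048991, MB₂ = 554.6 + 37.1 = 591.7, so M₂ = 4.048991 × 591.7 ≈ 2395.788 billion.
ΔM = M₂ − M₁ = 2395.788 − 2105.9809 = 289.8071 billion.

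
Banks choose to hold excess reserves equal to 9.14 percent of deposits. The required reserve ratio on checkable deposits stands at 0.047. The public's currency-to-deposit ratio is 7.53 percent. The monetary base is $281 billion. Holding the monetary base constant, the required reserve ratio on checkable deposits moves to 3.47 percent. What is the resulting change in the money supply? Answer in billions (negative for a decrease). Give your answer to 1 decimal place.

Initially m₁ = (1 + 0.0753) / (0.047 + 0.0914 + 0.0753) ≈ 5.03182, so M₁ = 5.03182 × 281 ≈ 1413.9414 billion.
After the change m₂ = (1 + 0.0753) / (0.0347 + 0.0914 + 0.0753) ≈ 5.33913, so M₂ = 5.33913 × 281 ≈ 1500.2955 billion.
ΔM = M₂ − M₁ = 1500.2955 − 1413.9414 = 86.3541 billion.

$86.4 billion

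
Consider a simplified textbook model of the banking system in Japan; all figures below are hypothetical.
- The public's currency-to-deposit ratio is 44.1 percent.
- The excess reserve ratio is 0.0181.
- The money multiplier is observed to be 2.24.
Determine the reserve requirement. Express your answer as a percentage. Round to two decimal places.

18.42%

Using m = 2.24. Since m = (1 + c)/(c + rr + e), the denominator satisfies c + rr + e = (1 + c)/m = (1 + 0.441) / 2.24 ≈ 0.643304.
With c = 0.441 and e = 0.0181, the reserve requirement is 0.643304 − 0.441 − 0.0181 = 0.184204.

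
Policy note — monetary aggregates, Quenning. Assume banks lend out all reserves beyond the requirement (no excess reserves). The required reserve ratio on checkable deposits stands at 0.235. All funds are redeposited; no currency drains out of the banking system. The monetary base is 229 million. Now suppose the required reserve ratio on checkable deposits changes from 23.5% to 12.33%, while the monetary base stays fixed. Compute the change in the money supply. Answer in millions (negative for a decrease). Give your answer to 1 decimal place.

Initially m₁ = 1 / (0.235) ≈ 4.25532, so M₁ = 4.25532 × 229 ≈ 974.4683 million.
After the change m₂ = 1 / (0.1233) ≈ 8.11030, so M₂ = 8.11030 × 229 = 1857.2587 million.
ΔM = M₂ − M₁ = 1857.2587 − 974.4683 = 882.7904 million.

882.8 million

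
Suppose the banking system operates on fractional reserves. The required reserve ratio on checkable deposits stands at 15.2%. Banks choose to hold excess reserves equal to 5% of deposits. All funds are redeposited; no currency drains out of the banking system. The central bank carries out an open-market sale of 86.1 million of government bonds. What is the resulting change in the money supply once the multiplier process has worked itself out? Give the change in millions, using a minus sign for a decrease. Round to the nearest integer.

-426 million

The money multiplier is m = 1 / (rr + e) = 1 / (0.152 + 0.05) ≈ 4.9505.
The sale removes 86.1 million of base, so ΔM = m × ΔMB = 4.9505 × (−86.1) ≈ -426.238 million.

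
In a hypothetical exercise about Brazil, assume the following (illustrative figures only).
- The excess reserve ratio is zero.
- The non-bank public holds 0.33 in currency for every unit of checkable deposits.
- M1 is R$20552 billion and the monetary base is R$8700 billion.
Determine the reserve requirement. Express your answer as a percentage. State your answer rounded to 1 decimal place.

23.3%

Using m = M/MB = 20552/8700 ≈ 2.362299. Since m = (1 + c)/(c + rr + e), the denominator satisfies c + rr + e = (1 + c)/m = (1 + 0.33) / 2.362299 ≈ 0.563011.
With c = 0.33 and e = 0, the reserve requirement is 0.563011 − 0.33 − 0 = 0.233011.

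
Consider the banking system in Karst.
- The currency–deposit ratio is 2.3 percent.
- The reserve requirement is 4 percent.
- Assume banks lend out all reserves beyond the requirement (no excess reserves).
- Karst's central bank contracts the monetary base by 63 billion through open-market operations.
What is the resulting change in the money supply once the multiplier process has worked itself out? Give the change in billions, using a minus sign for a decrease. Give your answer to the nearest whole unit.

-1023 billion

The money multiplier is m = (1 + c) / (rr + c) = (1 + 0.023) / (0.04 + 0.023) ≈ 16.2381.
The sale removes 63 billion of base, so ΔM = m × ΔMB = 16.2381 × (−63) = -1023.0003 billion.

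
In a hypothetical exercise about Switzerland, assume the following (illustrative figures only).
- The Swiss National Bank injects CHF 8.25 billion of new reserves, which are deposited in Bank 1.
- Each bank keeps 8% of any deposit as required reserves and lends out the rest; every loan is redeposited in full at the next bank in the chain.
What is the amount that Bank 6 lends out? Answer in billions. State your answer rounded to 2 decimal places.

Each bank lends a fraction (1 − rr) = 0.9200 of the deposit it receives, so Bank 6 receives 8.25·0.9200^5 and lends 8.25·0.9200^6 ≈ 5.0024 billion.

CHF 5.00 billion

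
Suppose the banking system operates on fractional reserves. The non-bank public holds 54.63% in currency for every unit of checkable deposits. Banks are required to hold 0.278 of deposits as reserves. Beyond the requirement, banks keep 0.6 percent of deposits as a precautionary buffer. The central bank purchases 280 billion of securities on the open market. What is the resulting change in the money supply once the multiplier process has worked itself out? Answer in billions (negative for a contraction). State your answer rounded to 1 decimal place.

521.5 billion

The money multiplier is m = (1 + c) / (rr + e + c) = (1 + 0.5463) / (0.278 + 0.006 + 0.5463) ≈ 1.86234.
The purchase adds 280 billion of base, so ΔM = m × ΔMB = 1.86234 × (+280) = 521.4552 billion.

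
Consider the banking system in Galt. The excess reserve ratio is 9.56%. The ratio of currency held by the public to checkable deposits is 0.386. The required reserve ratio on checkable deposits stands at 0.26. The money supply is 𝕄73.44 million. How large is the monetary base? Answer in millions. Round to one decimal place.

The money multiplier is m = (1 + c) / (rr + e + c) = (1 + 0.386) / (0.26 + 0.0956 + 0.386) ≈ 1.8689.
MB = M / m = 73.44 / 1.8689 ≈ 39.2958 million.

𝕄39.3 million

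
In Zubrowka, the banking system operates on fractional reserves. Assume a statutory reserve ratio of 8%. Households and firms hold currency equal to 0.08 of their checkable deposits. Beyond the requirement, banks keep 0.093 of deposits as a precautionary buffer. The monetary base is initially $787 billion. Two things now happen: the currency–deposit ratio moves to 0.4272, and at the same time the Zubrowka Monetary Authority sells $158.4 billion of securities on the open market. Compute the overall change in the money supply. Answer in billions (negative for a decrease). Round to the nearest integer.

Before: m₁ = (1 + 0.08) / (0.08 + 0.093 + 0.08) ≈ 4.2688, MB₁ = 787, so M₁ = 4.2688 × 787 = 3359.5456 billion.
After: m₂ = (1 + 0.4272) / (0.08 + 0.093 + 0.4272) ≈ 2.3779, MB₂ = 787 − 158.4 = 628.6, so M₂ = 2.3779 × 628.6 ≈ 1494.7479 billion.
ΔM = M₂ − M₁ = 1494.7479 − 3359.5456 = -1864.7977 billion.

-1865 billion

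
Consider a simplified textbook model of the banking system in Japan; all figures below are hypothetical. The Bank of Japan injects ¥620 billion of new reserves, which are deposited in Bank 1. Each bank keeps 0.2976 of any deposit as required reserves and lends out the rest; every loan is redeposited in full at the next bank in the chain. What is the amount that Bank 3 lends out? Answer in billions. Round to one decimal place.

¥214.9 billion

Each bank lends a fraction (1 − rr) = 0.7024 of the deposit it receives, so Bank 3 receives 620·0.7024^2 and lends 620·0.7024^3 ≈ 214.8549 billion.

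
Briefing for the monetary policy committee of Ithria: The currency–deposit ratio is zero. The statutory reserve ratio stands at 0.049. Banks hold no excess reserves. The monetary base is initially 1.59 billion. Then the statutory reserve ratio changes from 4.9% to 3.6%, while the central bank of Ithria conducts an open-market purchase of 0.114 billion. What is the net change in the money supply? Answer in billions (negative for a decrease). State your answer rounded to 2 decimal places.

14.88 billion

Before: m₁ = 1 / (0.049) ≈ 20.4082, MB₁ = 1.59, so M₁ = 20.4082 × 1.59 ≈ 32.449 billion.
After: m₂ = 1 / (0.036) ≈ 27.7778, MB₂ = 1.59 + 0.114 = 1.704, so M₂ = 27.7778 × 1.704 ≈ 47.3334 billion.
ΔM = M₂ − M₁ = 47.3334 − 32.449 = 14.8844 billion.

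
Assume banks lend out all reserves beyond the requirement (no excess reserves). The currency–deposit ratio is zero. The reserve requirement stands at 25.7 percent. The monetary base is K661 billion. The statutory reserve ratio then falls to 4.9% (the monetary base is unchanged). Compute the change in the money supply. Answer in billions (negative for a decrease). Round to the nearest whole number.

Initially m₁ = 1 / (0.257) ≈ 3.8911, so M₁ = 3.8911 × 661 = 2572.0171 billion.
After the change m₂ = 1 / (0.049) ≈ 20.4082, so M₂ = 20.4082 × 661 = 13489.8202 billion.
ΔM = M₂ − M₁ = 13489.8202 − 2572.0171 = 10917.8031 billion.

K10918 billion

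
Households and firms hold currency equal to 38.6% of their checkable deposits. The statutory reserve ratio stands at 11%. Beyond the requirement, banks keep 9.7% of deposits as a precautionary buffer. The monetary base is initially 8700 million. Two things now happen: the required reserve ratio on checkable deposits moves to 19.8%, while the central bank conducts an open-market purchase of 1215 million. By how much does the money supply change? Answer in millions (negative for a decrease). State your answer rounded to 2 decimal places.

-154.81 million

Before: m₁ = (1 + 0.386) / (0.11 + 0.097 + 0.386) ≈ 2.3372681, MB₁ = 8700, so M₁ = 2.3372681 × 8700 ≈ 20334.2325 million.
After: m₂ = (1 + 0.386) / (0.198 + 0.097 + 0.386) ≈ 2.0352423, MB₂ = 8700 + 1215 = 9915, so M₂ = 2.0352423 × 9915 ≈ 20179.4274 million.
ΔM = M₂ − M₁ = 20179.4274 − 20334.2325 = -154.8051 million.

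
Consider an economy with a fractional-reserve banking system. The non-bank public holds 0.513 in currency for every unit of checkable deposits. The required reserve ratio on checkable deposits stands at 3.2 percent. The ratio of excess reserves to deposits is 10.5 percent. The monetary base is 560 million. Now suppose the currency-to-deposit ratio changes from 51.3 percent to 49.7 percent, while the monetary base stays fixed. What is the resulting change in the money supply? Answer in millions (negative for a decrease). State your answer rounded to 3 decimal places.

18.764 million

Initially m₁ = (1 + 0.513) / (0.032 + 0.105 + 0.513) ≈ 2.3276923, so M₁ = 2.3276923 × 560 ≈ 1303.5077 million.
After the change m₂ = (1 + 0.497) / (0.032 + 0.105 + 0.497) ≈ 2.3611987, so M₂ = 2.3611987 × 560 ≈ 1322.2713 million.
ΔM = M₂ − M₁ = 1322.2713 − 1303.5077 = 18.7636 million.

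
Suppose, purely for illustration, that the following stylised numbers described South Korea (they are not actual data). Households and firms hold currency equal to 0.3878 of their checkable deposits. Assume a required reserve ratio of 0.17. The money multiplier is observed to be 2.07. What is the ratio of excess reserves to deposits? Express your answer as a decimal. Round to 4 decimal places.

Using m = 2.07. Since m = (1 + c)/(c + rr + e), the denominator satisfies c + rr + e = (1 + c)/m = (1 + 0.3878) / 2.07 ≈ 0.670435.
With c = 0.3878 and rr = 0.17, the ratio of excess reserves to deposits is 0.670435 − 0.3878 − 0.17 = 0.112635.

0.1126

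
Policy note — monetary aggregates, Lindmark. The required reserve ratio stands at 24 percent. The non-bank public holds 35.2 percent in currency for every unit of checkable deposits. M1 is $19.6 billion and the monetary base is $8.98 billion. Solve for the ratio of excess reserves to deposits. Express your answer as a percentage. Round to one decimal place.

Using m = M/MB = 19.6/8.98 ≈ 2.182628. Since m = (1 + c)/(c + rr + e), the denominator satisfies c + rr + e = (1 + c)/m = (1 + 0.352) / 2.182628 ≈ 0.619437.
With c = 0.352 and rr = 0.24, the ratio of excess reserves to deposits is 0.619437 − 0.352 − 0.24 = 0.027437.

2.7%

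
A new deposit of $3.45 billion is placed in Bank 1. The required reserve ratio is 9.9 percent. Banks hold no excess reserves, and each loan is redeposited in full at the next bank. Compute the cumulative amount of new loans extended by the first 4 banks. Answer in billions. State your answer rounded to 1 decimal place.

Bank i lends (1 − rr)^i of the original deposit: Bank 1 lends 3.45·0.9010 ≈ 3.1085, Bank 2 lends 3.45·0.9010² ≈ 2.8007, and so on.
Summing a geometric series: total = 3.45·[0.9010·(1 − 0.9010^4) / (1 − 0.9010)] ≈ 10.7062 billion.

$10.7 billion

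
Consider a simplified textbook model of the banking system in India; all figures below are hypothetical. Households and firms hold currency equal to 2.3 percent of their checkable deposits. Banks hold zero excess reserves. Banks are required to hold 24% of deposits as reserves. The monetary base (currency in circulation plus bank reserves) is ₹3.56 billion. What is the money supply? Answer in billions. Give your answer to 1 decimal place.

The money multiplier is m = (1 + c) / (rr + c) = (1 + 0.023) / (0.24 + 0.023) ≈ 3.8897.
So M = m × MB = 3.8897 × 3.56 ≈ 13.8473 billion.

₹13.8 billion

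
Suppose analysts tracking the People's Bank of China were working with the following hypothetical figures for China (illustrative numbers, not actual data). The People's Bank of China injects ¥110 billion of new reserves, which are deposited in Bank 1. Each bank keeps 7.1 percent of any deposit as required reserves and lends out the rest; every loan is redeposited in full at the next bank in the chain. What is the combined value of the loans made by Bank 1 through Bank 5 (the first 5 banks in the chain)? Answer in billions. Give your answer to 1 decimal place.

Bank i lends (1 − rr)^i of the original deposit: Bank 1 lends 110·0.9290 = 102.1900, Bank 2 lends 110·0.9290² ≈ 94.9345, and so on.
Summing a geometric series: total = 110·[0.9290·(1 − 0.9290^5) / (1 − 0.9290)] ≈ 443.3662 billion.

¥443.4 billion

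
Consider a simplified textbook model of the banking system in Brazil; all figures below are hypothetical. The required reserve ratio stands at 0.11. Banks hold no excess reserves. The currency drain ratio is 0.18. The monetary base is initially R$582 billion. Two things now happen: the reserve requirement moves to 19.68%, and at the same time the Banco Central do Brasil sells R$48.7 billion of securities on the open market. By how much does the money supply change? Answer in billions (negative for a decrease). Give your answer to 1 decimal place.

-698.0 billion

Before: m₁ = (1 + 0.18) / (0.11 + 0.18) ≈ 4.06897, MB₁ = 582, so M₁ = 4.06897 × 582 ≈ 2368.1405 billion.
After: m₂ = (1 + 0.18) / (0.1968 + 0.18) ≈ 3.13163, MB₂ = 582 − 48.7 = 533.3, so M₂ = 3.13163 × 533.3 ≈ 1670.0983 billion.
ΔM = M₂ − M₁ = 1670.0983 − 2368.1405 = -698.0422 billion.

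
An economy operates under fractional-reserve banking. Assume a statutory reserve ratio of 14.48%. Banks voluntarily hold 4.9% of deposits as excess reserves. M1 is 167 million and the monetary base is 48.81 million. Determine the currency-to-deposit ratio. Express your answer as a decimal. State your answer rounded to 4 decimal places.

Using m = M/MB = 167/48.81 ≈ 3.421430. From m = (1 + c)/(c + rr + e), rearranging gives 1 + c = m·(c + rr + e), so c·(1 − m) = m·(rr + e) − 1.
Hence c = [m·(rr + e) − 1]/(1 − m) = [3.421430 × (0.1448 + 0.049) − 1] / (1 − 3.421430) ≈ 0.139144.

0.1391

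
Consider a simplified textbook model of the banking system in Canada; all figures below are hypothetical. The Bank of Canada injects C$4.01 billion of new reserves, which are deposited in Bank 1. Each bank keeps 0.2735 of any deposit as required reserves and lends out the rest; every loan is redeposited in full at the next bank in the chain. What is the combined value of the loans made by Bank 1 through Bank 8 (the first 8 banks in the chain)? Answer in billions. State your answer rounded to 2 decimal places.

Bank i lends (1 − rr)^i of the original deposit: Bank 1 lends 4.01·0.7265 ≈ 2.9133, Bank 2 lends 4.01·0.7265² ≈ 2.1165, and so on.
Summing a geometric series: total = 4.01·[0.7265·(1 − 0.7265^8) / (1 − 0.7265)] ≈ 9.8252 billion.

C$9.83 billion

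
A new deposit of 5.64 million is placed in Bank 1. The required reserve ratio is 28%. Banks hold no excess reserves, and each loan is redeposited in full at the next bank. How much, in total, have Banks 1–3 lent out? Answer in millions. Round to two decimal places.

Bank i lends (1 − rr)^i of the original deposit: Bank 1 lends 5.64·0.7200 = 4.0608, Bank 2 lends 5.64·0.7200² ≈ 2.9238, and so on.
Summing a geometric series: total = 5.64·[0.7200·(1 − 0.7200^3) / (1 − 0.7200)] ≈ 9.0897 million.

9.09 million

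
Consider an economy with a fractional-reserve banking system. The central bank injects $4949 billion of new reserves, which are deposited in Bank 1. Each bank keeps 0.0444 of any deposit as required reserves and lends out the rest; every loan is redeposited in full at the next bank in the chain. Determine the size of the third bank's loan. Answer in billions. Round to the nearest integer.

Each bank lends a fraction (1 − rr) = 0.9556 of the deposit it receives, so Bank 3 receives 4949·0.9556^2 and lends 4949·0.9556^3 ≈ 4318.6288 billion.

$4319 billion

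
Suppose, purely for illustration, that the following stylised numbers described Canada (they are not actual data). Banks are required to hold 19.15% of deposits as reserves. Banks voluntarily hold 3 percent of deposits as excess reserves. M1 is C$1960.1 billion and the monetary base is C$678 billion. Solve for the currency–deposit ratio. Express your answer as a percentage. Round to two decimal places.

19.02%

Using m = M/MB = 1960.1/678 ≈ 2.891003. From m = (1 + c)/(c + rr + e), rearranging gives 1 + c = m·(c + rr + e), so c·(1 − m) = m·(rr + e) − 1.
Hence c = [m·(rr + e) − 1]/(1 − m) = [2.891003 × (0.1915 + 0.03) − 1] / (1 − 2.891003) ≈ 0.190186.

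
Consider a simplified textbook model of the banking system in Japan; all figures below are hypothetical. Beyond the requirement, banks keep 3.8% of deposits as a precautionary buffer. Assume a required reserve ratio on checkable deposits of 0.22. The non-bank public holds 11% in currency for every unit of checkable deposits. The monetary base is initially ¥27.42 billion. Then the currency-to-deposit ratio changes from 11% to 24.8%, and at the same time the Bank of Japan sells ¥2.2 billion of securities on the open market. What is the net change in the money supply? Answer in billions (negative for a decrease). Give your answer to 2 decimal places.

-20.50 billion

Before: m₁ = (1 + 0.11) / (0.22 + 0.038 + 0.11) ≈ 3.01630, MB₁ = 27.42, so M₁ = 3.01630 × 27.42 ≈ 82.7069 billion.
After: m₂ = (1 + 0.248) / (0.22 + 0.038 + 0.248) ≈ 2.46640, MB₂ = 27.42 − 2.2 = 25.22, so M₂ = 2.46640 × 25.22 ≈ 62.2026 billion.
ΔM = M₂ − M₁ = 62.2026 − 82.7069 = -20.5043 billion.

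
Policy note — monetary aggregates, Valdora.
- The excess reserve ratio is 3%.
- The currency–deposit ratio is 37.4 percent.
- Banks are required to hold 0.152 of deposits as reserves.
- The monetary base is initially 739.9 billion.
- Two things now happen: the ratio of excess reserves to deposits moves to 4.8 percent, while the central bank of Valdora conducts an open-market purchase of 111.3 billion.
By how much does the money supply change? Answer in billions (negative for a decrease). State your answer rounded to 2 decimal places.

Before: m₁ = (1 + 0.374) / (0.152 + 0.03 + 0.374) ≈ 2.471223, MB₁ = 739.9, so M₁ = 2.471223 × 739.9 ≈ 1828.4579 billion.
After: m₂ = (1 + 0.374) / (0.152 + 0.048 + 0.374) ≈ 2.393728, MB₂ = 739.9 + 111.3 = 851.2, so M₂ = 2.393728 × 851.2 ≈ 2037.5413 billion.
ΔM = M₂ − M₁ = 2037.5413 − 1828.4579 = 209.0834 billion.

209.08 billion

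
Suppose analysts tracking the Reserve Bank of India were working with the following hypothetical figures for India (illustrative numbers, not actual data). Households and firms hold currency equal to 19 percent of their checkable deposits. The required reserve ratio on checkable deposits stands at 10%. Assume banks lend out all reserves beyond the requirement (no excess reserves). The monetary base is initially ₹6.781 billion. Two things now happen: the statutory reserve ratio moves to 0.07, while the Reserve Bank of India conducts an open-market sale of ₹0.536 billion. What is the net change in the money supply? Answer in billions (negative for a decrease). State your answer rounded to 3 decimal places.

Before: m₁ = (1 + 0.19) / (0.1 + 0.19) ≈ 4.10345, MB₁ = 6.781, so M₁ = 4.10345 × 6.781 ≈ 27.8255 billion.
After: m₂ = (1 + 0.19) / (0.07 + 0.19) ≈ 4.57692, MB₂ = 6.781 − 0.536 = 6.245, so M₂ = 4.57692 × 6.245 ≈ 28.5829 billion.
ΔM = M₂ − M₁ = 28.5829 − 27.8255 = 0.7574 billion.

₹0.757 billion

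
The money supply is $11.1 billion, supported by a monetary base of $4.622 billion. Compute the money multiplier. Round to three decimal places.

The money multiplier is m = M / MB = 11.1 / 4.622 ≈ 2.40156.

2.402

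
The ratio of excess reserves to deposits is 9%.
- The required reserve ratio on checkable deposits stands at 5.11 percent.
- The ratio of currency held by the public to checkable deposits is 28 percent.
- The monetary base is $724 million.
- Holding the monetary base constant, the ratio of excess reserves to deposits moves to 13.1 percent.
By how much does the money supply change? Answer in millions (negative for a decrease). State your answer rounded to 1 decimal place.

-195.3 million

Initially m₁ = (1 + 0.28) / (0.0511 + 0.09 + 0.28) ≈ 3.03966, so M₁ = 3.03966 × 724 ≈ 2200.7138 million.
After the change m₂ = (1 + 0.28) / (0.0511 + 0.131 + 0.28) ≈ 2.76996, so M₂ = 2.76996 × 724 ≈ 2005.451 million.
ΔM = M₂ − M₁ = 2005.451 − 2200.7138 = -195.2628 million.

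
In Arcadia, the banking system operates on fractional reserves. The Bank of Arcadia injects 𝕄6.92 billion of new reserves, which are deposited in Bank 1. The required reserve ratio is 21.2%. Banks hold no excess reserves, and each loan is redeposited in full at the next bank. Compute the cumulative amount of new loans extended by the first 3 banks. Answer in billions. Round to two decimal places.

Bank i lends (1 − rr)^i of the original deposit: Bank 1 lends 6.92·0.7880 ≈ 5.4530, Bank 2 lends 6.92·0.7880² ≈ 4.2969, and so on.
Summing a geometric series: total = 6.92·[0.7880·(1 − 0.7880^3) / (1 − 0.7880)] ≈ 13.1359 billion.

𝕄13.14 billion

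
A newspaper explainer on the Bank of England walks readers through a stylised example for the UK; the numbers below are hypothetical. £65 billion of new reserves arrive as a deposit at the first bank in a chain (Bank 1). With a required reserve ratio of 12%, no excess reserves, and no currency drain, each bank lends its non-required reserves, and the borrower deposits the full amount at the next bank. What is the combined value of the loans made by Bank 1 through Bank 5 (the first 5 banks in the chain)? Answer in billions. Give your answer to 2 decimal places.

£225.11 billion

Bank i lends (1 − rr)^i of the original deposit: Bank 1 lends 65·0.8800 = 57.2000, Bank 2 lends 65·0.8800² = 50.3360, and so on.
Summing a geometric series: total = 65·[0.8800·(1 − 0.8800^5) / (1 − 0.8800)] ≈ 225.1145 billion.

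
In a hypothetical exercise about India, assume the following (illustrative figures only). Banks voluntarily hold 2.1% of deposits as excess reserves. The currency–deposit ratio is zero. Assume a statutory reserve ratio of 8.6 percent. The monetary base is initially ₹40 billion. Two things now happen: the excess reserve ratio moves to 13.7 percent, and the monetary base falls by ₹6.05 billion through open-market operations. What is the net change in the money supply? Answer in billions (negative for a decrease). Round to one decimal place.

Before: m₁ = 1 / (0.086 + 0.021) ≈ 9.3458, MB₁ = 40, so M₁ = 9.3458 × 40 = 373.832 billion.
After: m₂ = 1 / (0.086 + 0.137) ≈ 4.4843, MB₂ = 40 − 6.05 = 33.95, so M₂ = 4.4843 × 33.95 ≈ 152.242 billion.
ΔM = M₂ − M₁ = 152.242 − 373.832 = -221.59 billion.

-221.6 billion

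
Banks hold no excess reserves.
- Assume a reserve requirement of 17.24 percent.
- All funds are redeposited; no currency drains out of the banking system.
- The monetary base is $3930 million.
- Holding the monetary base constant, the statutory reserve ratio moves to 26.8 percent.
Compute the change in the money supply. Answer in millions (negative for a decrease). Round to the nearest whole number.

-8132 million

Initially m₁ = 1 / (0.1724) ≈ 5.80046, so M₁ = 5.80046 × 3930 = 22795.8078 million.
After the change m₂ = 1 / (0.268) ≈ 3.73134, so M₂ = 3.73134 × 3930 = 14664.1662 million.
ΔM = M₂ − M₁ = 14664.1662 − 22795.8078 = -8131.6416 million.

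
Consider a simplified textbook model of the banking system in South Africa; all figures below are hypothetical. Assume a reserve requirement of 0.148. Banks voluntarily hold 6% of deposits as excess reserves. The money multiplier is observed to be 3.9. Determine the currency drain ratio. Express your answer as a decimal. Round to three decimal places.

Using m = 3.9. From m = (1 + c)/(c + rr + e), rearranging gives 1 + c = m·(c + rr + e), so c·(1 − m) = m·(rr + e) − 1.
Hence c = [m·(rr + e) − 1]/(1 − m) = [3.9 × (0.148 + 0.06) − 1] / (1 − 3.9) ≈ 0.065103.

0.065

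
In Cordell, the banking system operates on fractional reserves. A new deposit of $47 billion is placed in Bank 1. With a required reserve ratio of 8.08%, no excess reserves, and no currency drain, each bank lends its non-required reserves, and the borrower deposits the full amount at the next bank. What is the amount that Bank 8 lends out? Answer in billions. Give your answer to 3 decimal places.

Each bank lends a fraction (1 − rr) = 0.9192 of the deposit it receives, so Bank 8 receives 47·0.9192^7 and lends 47·0.9192^8 ≈ 23.9540 billion.

$23.954 billion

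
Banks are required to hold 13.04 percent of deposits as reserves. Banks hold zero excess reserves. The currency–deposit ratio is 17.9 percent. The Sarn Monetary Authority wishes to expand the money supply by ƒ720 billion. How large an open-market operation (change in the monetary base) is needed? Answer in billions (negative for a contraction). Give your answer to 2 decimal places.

The money multiplier is m = (1 + c) / (rr + c) = (1 + 0.179) / (0.1304 + 0.179) ≈ 3.810601.
ΔMB = ΔM / m = (+720) / 3.810601 ≈ 188.9466 billion.

ƒ188.95 billion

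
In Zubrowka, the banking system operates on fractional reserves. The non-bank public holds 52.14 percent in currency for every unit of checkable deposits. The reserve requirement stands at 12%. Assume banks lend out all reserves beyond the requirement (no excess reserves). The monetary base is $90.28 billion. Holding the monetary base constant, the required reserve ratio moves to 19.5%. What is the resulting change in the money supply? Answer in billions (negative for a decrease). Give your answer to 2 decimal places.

Initially m₁ = (1 + 0.5214) / (0.12 + 0.5214) ≈ 2.37200, so M₁ = 2.37200 × 90.28 ≈ 214.1442 billion.
After the change m₂ = (1 + 0.5214) / (0.195 + 0.5214) ≈ 2.12367, so M₂ = 2.12367 × 90.28 ≈ 191.7249 billion.
ΔM = M₂ − M₁ = 191.7249 − 214.1442 = -22.4193 billion.

-22.42 billion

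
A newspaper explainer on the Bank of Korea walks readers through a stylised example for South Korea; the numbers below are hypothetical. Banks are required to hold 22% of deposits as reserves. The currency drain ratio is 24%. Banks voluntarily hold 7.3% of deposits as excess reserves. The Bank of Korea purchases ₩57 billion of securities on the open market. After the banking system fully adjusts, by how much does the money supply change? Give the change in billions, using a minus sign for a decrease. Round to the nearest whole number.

₩133 billion

The money multiplier is m = (1 + c) / (rr + e + c) = (1 + 0.24) / (0.22 + 0.073 + 0.24) ≈ 2.3265.
The purchase adds 57 billion of base, so ΔM = m × ΔMB = 2.3265 × (+57) = 132.6105 billion.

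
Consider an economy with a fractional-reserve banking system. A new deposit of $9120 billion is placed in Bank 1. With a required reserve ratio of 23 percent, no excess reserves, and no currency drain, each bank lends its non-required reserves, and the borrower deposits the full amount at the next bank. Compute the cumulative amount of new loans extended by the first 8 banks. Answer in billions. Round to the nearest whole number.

Bank i lends (1 − rr)^i of the original deposit: Bank 1 lends 9120·0.7700 = 7022.4000, Bank 2 lends 9120·0.7700² = 5407.2480, and so on.
Summing a geometric series: total = 9120·[0.7700·(1 − 0.7700^8) / (1 − 0.7700)] ≈ 26759.2024 billion.

$26759 billion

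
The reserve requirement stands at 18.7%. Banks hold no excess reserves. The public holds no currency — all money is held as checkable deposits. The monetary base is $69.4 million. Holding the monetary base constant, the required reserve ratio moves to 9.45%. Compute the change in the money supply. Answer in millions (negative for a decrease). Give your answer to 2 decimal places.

$363.27 million

Initially m₁ = 1 / (0.187) ≈ 5.34759, so M₁ = 5.34759 × 69.4 ≈ 371.1227 million.
After the change m₂ = 1 / (0.0945) ≈ 10.58201, so M₂ = 10.58201 × 69.4 ≈ 734.3915 million.
ΔM = M₂ − M₁ = 734.3915 − 371.1227 = 363.2688 million.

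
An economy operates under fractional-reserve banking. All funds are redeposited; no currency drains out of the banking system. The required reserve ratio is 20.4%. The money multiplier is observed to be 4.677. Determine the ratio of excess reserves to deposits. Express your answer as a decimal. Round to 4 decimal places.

0.0098

Using m = 4.677. Since m = (1 + c)/(c + rr + e), the denominator satisfies c + rr + e = (1 + c)/m = (1 + 0) / 4.677 ≈ 0.213812.
With c = 0 and rr = 0.204, the ratio of excess reserves to deposits is 0.213812 − 0 − 0.204 = 0.009812.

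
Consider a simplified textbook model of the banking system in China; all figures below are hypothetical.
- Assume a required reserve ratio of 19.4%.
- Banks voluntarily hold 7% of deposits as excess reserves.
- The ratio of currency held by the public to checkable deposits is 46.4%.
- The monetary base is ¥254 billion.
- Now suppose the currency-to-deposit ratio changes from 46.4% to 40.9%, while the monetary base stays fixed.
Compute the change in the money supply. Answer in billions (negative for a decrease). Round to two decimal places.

Initially m₁ = (1 + 0.464) / (0.194 + 0.07 + 0.464) ≈ 2.010989, so M₁ = 2.010989 × 254 ≈ 510.7912 billion.
After the change m₂ = (1 + 0.409) / (0.194 + 0.07 + 0.409) ≈ 2.093611, so M₂ = 2.093611 × 254 ≈ 531.7772 billion.
ΔM = M₂ − M₁ = 531.7772 − 510.7912 = 20.986 billion.

¥20.99 billion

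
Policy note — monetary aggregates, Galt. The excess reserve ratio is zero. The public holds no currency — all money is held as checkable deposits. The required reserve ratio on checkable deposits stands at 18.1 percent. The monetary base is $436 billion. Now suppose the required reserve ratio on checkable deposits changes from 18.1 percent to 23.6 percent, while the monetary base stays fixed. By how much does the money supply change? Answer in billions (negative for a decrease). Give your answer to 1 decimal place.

Initially m₁ = 1 / (0.181) ≈ 5.52486, so M₁ = 5.52486 × 436 ≈ 2408.839 billion.
After the change m₂ = 1 / (0.236) ≈ 4.23729, so M₂ = 4.23729 × 436 ≈ 1847.4584 billion.
ΔM = M₂ − M₁ = 1847.4584 − 2408.839 = -561.3806 billion.

-561.4 billion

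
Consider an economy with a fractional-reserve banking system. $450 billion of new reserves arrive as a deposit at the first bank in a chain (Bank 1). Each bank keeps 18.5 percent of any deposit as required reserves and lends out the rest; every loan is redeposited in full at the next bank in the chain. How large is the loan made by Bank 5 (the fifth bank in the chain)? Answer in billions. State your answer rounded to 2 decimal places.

Each bank lends a fraction (1 − rr) = 0.8150 of the deposit it receives, so Bank 5 receives 450·0.8150^4 and lends 450·0.8150^5 ≈ 161.8082 billion.

$161.81 billion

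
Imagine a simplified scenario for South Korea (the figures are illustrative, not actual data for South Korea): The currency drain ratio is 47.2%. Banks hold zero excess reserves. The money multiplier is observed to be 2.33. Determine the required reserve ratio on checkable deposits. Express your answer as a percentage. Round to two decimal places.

Using m = 2.33. Since m = (1 + c)/(c + rr + e), the denominator satisfies c + rr + e = (1 + c)/m = (1 + 0.472) / 2.33 ≈ 0.631760.
With c = 0.472 and e = 0, the required reserve ratio on checkable deposits is 0.631760 − 0.472 − 0 = 0.15976.

15.98%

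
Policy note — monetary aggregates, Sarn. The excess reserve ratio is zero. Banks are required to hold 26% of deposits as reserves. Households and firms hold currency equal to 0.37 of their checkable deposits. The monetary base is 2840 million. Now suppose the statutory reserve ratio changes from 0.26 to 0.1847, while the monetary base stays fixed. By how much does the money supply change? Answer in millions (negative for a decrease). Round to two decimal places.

838.37 million

Initially m₁ = (1 + 0.37) / (0.26 + 0.37) ≈ 2.1746032, so M₁ = 2.1746032 × 2840 ≈ 6175.8731 million.
After the change m₂ = (1 + 0.37) / (0.1847 + 0.37) ≈ 2.4698035, so M₂ = 2.4698035 × 2840 ≈ 7014.2419 million.
ΔM = M₂ − M₁ = 7014.2419 − 6175.8731 = 838.3688 million.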